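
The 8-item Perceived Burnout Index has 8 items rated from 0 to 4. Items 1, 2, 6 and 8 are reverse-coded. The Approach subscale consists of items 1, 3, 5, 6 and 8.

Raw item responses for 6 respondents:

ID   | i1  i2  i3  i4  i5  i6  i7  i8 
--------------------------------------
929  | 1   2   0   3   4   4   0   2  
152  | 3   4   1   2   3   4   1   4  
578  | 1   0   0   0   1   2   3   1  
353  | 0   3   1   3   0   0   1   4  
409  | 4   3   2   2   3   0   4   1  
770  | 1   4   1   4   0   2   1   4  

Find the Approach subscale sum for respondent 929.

Respondent 929 raw: 1, 2, 0, 3, 4, 4, 0, 2.
Approach items: 1, 3, 5, 6, 8.
Reverse-coded (on a 0–4 scale, reversed = 4 − raw):
  item 1: 4 − 1 = 3
  item 3: 0
  item 5: 4
  item 6: 4 − 4 = 0
  item 8: 4 − 2 = 2
Sum = 3 + 0 + 4 + 0 + 2 = 9

9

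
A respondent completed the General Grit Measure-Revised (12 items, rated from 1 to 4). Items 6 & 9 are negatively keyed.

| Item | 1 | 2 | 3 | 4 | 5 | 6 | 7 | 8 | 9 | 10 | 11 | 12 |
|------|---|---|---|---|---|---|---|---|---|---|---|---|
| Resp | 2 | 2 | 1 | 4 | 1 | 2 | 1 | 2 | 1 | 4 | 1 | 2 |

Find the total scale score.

Reversing items 6 and 9 with 5 − raw:
Total = 2 + 2 + 1 + 4 + 1 + (5−2) + 1 + 2 + (5−1) + 4 + 1 + 2
      = 2 + 2 + 1 + 4 + 1 + 3 + 1 + 2 + 4 + 4 + 1 + 2 = 27

27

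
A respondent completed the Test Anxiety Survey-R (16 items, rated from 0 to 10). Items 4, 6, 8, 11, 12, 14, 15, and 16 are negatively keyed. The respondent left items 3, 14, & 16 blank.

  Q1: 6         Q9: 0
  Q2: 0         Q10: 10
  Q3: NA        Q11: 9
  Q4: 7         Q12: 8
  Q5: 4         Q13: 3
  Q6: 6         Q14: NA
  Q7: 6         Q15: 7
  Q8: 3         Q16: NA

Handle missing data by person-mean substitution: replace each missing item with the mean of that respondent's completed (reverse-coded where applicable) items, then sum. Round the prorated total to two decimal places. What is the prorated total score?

60.31

Reverse-coded (on a 0–10 scale, reversed = 10 − raw):
  item 4: 10 − 7 = 3
  item 6: 10 − 6 = 4
  item 8: 10 − 3 = 7
  item 11: 10 − 9 = 1
  item 12: 10 − 8 = 2
  item 15: 10 − 7 = 3
Completed scored items (13 of 16): 6, 0, 3, 4, 4, 6, 7, 0, 10, 1, 2, 3, 3; sum = 49.
Person mean = 49 / 13 ≈ 3.7692
Prorated total = (49 / 13) × 16 = 60.31 (to 2 dp)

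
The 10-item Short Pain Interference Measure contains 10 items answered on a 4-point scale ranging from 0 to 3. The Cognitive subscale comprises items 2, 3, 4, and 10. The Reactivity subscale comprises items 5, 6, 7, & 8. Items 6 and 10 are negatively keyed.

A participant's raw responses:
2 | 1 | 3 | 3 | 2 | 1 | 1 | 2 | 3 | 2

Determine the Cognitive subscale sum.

8

Cognitive items: 2, 3, 4, 10.
Of these, item 10 is negatively keyed; on a 0–3 scale, reversed = 3 − raw.
  item 2: 1
  item 3: 3
  item 4: 3
  item 10: 3 − 2 = 1
Sum = 1 + 3 + 3 + 1 = 8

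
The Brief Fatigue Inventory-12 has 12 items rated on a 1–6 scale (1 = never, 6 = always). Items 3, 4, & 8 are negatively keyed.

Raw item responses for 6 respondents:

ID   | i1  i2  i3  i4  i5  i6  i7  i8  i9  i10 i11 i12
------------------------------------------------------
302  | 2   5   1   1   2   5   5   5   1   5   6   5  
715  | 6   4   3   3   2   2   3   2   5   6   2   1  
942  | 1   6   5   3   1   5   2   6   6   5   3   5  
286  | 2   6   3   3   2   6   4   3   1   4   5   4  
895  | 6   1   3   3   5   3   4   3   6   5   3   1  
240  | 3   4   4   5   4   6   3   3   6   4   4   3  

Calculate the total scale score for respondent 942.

41

Respondent 942 raw: 1, 6, 5, 3, 1, 5, 2, 6, 6, 5, 3, 5.
Reverse-coded (reverse-coded value = 7 − response):
  item 1: 1
  item 2: 6
  item 3: 7 − 5 = 2
  item 4: 7 − 3 = 4
  item 5: 1
  item 6: 5
  item 7: 2
  item 8: 7 − 6 = 1
  item 9: 6
  item 10: 5
  item 11: 3
  item 12: 5
Sum = 1 + 6 + 2 + 4 + 1 + 5 + 2 + 1 + 6 + 5 + 3 + 5 = 41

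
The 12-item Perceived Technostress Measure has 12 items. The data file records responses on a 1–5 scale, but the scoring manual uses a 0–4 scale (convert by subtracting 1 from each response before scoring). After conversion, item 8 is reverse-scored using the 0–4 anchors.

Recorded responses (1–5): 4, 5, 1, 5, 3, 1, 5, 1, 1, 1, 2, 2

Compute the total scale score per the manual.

Convert to 0–4: 3, 4, 0, 4, 2, 0, 4, 0, 0, 0, 1, 1
Reverse-coded (on a 0–4 scale, reversed = 4 − raw):
  item 8: 4 − 0 = 4
Scored: 3, 4, 0, 4, 2, 0, 4, 4, 0, 0, 1, 1
Total = 23

23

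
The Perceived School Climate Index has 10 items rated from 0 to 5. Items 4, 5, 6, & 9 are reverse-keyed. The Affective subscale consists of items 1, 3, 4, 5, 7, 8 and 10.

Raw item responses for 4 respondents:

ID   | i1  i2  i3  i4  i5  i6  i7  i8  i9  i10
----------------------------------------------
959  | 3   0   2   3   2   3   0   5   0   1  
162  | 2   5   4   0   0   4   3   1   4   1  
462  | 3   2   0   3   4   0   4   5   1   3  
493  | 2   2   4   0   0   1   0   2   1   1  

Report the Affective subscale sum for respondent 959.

16

Respondent 959 raw: 3, 0, 2, 3, 2, 3, 0, 5, 0, 1.
Affective items: 1, 3, 4, 5, 7, 8, 10.
Reverse-coded (on a 0–5 scale, reversed = 5 − raw):
  item 1: 3
  item 3: 2
  item 4: 5 − 3 = 2
  item 5: 5 − 2 = 3
  item 7: 0
  item 8: 5
  item 10: 1
Sum = 3 + 2 + 2 + 3 + 0 + 5 + 1 = 16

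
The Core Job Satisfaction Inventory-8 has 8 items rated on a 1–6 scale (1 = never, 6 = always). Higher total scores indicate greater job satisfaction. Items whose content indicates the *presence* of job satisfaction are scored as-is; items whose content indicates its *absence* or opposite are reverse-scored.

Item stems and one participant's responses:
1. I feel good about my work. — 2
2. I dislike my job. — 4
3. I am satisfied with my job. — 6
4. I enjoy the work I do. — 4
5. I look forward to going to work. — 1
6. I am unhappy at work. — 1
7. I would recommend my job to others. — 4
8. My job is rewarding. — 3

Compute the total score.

Items 2, 6 describe the absence/opposite of job satisfaction → reverse-score.
on a 1–6 scale, reversed = 7 − raw.
  item 1: 2
  item 2: 7 − 4 = 3
  item 3: 6
  item 4: 4
  item 5: 1
  item 6: 7 − 1 = 6
  item 7: 4
  item 8: 3
Total = 2 + 3 + 6 + 4 + 1 + 6 + 4 + 3 = 29

29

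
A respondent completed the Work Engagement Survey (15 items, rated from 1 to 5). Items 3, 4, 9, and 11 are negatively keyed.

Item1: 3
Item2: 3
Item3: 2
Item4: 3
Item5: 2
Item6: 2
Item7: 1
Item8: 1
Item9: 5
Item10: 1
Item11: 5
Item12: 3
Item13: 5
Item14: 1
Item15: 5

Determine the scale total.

Negatively keyed items use 6 − raw:
  item 3: 6 − 2 = 4
  item 4: 6 − 3 = 3
  item 9: 6 − 5 = 1
  item 11: 6 − 5 = 1
Scored items: 3, 3, 4, 3, 2, 2, 1, 1, 1, 1, 1, 3, 5, 1, 5
Total = 3 + 3 + 4 + 3 + 2 + 2 + 1 + 1 + 1 + 1 + 1 + 3 + 5 + 1 + 5 = 36

36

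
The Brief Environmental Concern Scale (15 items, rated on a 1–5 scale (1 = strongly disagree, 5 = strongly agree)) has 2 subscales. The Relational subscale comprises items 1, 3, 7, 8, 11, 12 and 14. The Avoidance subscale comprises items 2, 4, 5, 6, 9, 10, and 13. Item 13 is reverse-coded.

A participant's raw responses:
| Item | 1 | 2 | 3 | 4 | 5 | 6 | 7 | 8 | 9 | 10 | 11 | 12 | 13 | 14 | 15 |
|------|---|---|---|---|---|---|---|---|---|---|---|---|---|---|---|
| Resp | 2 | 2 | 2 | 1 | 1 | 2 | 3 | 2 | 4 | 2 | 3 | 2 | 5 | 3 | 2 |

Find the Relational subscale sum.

Relational items: 1, 3, 7, 8, 11, 12, 14.
  item 1: 2
  item 3: 2
  item 7: 3
  item 8: 2
  item 11: 3
  item 12: 2
  item 14: 3
Sum = 2 + 2 + 3 + 2 + 3 + 2 + 3 = 17

17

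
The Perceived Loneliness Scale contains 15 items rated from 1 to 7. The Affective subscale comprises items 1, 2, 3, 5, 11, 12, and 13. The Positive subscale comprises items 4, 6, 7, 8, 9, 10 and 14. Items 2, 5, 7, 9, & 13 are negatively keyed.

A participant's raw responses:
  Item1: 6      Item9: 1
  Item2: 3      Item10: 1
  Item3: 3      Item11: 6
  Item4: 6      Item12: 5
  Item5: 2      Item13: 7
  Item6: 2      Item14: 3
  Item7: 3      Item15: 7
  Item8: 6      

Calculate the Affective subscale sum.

Affective items: 1, 2, 3, 5, 11, 12, 13.
Of these, items 2, 5, & 13 are negatively keyed; reverse-coded value = 8 − response.
  item 1: 6
  item 2: 8 − 3 = 5
  item 3: 3
  item 5: 8 − 2 = 6
  item 11: 6
  item 12: 5
  item 13: 8 − 7 = 1
Sum = 6 + 5 + 3 + 6 + 6 + 5 + 1 = 32

32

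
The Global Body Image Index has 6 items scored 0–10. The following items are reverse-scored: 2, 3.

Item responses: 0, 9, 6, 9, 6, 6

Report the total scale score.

26

Reversing items 2 & 3 with 10 − raw:
Total = 0 + (10−9) + (10−6) + 9 + 6 + 6
      = 0 + 1 + 4 + 9 + 6 + 6 = 26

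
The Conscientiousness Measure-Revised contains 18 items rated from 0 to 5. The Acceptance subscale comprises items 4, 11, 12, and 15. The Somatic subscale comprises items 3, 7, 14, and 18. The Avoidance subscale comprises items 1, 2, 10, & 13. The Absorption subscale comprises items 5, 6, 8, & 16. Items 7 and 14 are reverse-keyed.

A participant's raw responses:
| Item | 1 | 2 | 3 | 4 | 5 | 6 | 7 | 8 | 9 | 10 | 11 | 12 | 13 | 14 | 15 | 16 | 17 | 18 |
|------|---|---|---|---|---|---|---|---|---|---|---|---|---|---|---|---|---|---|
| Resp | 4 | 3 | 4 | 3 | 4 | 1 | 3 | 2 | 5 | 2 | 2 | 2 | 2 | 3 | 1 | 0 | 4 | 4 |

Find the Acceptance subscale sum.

Acceptance items: 4, 11, 12, 15.
  item 4: 3
  item 11: 2
  item 12: 2
  item 15: 1
Sum = 3 + 2 + 2 + 1 = 8

8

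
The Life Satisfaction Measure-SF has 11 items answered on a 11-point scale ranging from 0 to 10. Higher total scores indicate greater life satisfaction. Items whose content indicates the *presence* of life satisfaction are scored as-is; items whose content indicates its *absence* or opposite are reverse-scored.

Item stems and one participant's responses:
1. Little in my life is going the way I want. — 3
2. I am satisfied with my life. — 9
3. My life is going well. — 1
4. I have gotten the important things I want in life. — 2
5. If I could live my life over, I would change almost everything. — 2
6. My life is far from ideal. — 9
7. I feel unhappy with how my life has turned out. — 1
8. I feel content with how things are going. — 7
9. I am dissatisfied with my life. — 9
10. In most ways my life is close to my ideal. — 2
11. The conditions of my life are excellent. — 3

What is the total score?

Items 1, 5, 6, 7, 9 describe the absence/opposite of life satisfaction → reverse-score.
on a 0–10 scale, reversed = 10 − raw.
  item 1: 10 − 3 = 7
  item 2: 9
  item 3: 1
  item 4: 2
  item 5: 10 − 2 = 8
  item 6: 10 − 9 = 1
  item 7: 10 − 1 = 9
  item 8: 7
  item 9: 10 − 9 = 1
  item 10: 2
  item 11: 3
Total = 7 + 9 + 1 + 2 + 8 + 1 + 9 + 7 + 1 + 2 + 3 = 50

50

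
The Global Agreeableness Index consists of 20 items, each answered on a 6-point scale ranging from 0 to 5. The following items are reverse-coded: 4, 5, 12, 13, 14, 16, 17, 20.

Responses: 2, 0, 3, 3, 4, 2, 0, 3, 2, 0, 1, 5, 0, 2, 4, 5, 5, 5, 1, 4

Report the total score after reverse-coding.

Raw sum = 51. Reverse-coded items: 4, 5, 12, 13, 14, 16, 17, 20; their raw sum = 28.
Each reversal replaces raw with 5 − raw, changing the total by 5 − 2·raw per item.
Total = 51 + 8·5 − 2·28 = 51 + 40 − 56 = 35

35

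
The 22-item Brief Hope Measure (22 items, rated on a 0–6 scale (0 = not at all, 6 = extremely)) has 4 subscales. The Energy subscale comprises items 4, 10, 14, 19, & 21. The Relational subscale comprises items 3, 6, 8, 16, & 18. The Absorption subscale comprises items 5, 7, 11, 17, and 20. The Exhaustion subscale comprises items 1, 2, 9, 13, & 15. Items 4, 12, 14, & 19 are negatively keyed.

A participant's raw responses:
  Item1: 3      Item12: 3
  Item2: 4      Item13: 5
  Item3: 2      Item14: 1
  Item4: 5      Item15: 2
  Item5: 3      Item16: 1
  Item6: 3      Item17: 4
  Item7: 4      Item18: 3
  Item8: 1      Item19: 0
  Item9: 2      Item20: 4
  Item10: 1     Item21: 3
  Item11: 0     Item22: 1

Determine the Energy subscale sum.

Energy items: 4, 10, 14, 19, 21.
Of these, items 4, 14, and 19 are negatively keyed; on a 0–6 scale, reversed = 6 − raw.
  item 4: 6 − 5 = 1
  item 10: 1
  item 14: 6 − 1 = 5
  item 19: 6 − 0 = 6
  item 21: 3
Sum = 1 + 1 + 5 + 6 + 3 = 16

16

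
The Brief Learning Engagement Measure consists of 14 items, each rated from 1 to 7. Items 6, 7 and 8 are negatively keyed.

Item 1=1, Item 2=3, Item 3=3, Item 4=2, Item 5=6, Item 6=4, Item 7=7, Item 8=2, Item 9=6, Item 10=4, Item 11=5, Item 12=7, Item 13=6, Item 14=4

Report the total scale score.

58

Apply reverse scoring (reverse-coded value = 8 − response):
  item 6: 8 − 4 = 4
  item 7: 8 − 7 = 1
  item 8: 8 − 2 = 6
Scored items: 1, 3, 3, 2, 6, 4, 1, 6, 6, 4, 5, 7, 6, 4
Total = 1 + 3 + 3 + 2 + 6 + 4 + 1 + 6 + 6 + 4 + 5 + 7 + 6 + 4 = 58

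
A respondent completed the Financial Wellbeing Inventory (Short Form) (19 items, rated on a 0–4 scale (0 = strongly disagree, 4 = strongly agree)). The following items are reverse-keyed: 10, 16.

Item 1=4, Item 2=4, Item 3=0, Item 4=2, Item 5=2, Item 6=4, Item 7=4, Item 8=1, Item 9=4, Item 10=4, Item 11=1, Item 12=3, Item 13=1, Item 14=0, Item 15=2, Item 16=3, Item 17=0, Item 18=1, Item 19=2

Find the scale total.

Reverse-coded items (on a 0–4 scale, reversed = 4 − raw):
  item 10: 4 − 4 = 0
  item 16: 4 − 3 = 1
Scored responses: 4, 4, 0, 2, 2, 4, 4, 1, 4, 0, 1, 3, 1, 0, 2, 1, 0, 1, 2
Total = 4 + 4 + 0 + 2 + 2 + 4 + 4 + 1 + 4 + 0 + 1 + 3 + 1 + 0 + 2 + 1 + 0 + 1 + 2 = 36

36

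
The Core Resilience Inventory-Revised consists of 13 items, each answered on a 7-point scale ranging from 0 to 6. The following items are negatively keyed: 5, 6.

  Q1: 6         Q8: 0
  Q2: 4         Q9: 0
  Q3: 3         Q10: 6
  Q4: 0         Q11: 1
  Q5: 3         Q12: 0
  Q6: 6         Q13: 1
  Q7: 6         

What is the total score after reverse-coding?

30

Raw sum = 36. Negatively keyed items: 5, 6; their raw sum = 9.
Each reversal replaces raw with 6 − raw, changing the total by 6 − 2·raw per item.
Total = 36 + 2·6 − 2·9 = 36 + 12 − 18 = 30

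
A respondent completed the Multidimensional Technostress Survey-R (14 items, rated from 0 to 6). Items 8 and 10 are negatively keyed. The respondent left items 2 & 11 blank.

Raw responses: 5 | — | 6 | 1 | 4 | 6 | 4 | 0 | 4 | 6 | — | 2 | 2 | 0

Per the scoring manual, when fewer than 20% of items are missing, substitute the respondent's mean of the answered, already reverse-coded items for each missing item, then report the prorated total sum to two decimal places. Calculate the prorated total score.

Reverse-coded (reversed = (0+6) − raw = 6 − raw):
  item 8: 6 − 0 = 6
  item 10: 6 − 6 = 0
Completed scored items (12 of 14): 5, 6, 1, 4, 6, 4, 6, 4, 0, 2, 2, 0; sum = 40.
Person mean = 40 / 12 ≈ 3.3333
Prorated total = (40 / 12) × 14 = 46.67 (to 2 dp)

46.67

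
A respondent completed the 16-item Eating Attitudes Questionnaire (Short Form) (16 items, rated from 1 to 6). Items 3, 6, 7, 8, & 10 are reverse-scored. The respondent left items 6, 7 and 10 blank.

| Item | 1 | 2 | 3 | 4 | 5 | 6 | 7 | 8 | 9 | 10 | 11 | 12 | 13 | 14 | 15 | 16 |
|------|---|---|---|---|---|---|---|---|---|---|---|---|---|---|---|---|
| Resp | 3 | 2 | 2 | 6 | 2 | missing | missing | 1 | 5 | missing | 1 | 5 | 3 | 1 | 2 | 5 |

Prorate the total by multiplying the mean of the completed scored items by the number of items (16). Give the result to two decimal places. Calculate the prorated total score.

Reverse-coded (reverse-coded value = 7 − response):
  item 3: 7 − 2 = 5
  item 8: 7 − 1 = 6
Completed scored items (13 of 16): 3, 2, 5, 6, 2, 6, 5, 1, 5, 3, 1, 2, 5; sum = 46.
Person mean = 46 / 13 ≈ 3.5385
Prorated total = (46 / 13) × 16 = 56.62 (to 2 dp)

56.62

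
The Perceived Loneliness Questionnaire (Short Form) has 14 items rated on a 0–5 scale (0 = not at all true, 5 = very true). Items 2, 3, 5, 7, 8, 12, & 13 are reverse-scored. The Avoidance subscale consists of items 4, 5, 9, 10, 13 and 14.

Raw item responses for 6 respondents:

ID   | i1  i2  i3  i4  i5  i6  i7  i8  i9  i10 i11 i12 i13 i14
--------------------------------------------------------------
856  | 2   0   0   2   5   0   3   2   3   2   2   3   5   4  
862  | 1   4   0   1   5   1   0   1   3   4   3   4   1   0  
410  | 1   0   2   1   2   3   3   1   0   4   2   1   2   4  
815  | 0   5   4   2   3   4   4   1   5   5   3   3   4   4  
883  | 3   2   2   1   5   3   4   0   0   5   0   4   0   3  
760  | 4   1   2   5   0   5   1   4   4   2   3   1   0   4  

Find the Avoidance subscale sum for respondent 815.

19

Respondent 815 raw: 0, 5, 4, 2, 3, 4, 4, 1, 5, 5, 3, 3, 4, 4.
Avoidance items: 4, 5, 9, 10, 13, 14.
Reverse-coded (reversed = (0+5) − raw = 5 − raw):
  item 4: 2
  item 5: 5 − 3 = 2
  item 9: 5
  item 10: 5
  item 13: 5 − 4 = 1
  item 14: 4
Sum = 2 + 2 + 5 + 5 + 1 + 4 = 19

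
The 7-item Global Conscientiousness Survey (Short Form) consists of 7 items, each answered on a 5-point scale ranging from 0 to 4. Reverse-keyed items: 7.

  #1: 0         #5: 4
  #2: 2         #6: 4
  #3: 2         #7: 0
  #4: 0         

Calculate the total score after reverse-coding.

Reversing item 7 with 4 − raw:
Total = 0 + 2 + 2 + 0 + 4 + 4 + (4−0)
      = 0 + 2 + 2 + 0 + 4 + 4 + 4 = 16

16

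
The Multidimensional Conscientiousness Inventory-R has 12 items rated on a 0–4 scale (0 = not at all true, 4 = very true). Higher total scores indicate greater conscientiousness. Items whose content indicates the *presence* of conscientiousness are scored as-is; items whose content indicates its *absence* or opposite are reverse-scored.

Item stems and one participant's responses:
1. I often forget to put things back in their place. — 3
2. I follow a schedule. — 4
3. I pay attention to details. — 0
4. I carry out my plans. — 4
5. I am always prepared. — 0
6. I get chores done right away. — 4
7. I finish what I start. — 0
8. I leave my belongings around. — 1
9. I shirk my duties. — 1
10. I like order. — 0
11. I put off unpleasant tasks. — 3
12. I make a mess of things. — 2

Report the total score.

Items 1, 8, 9, 11, 12 describe the absence/opposite of conscientiousness → reverse-score.
reverse-coded value = 4 − response.
  item 1: 4 − 3 = 1
  item 2: 4
  item 3: 0
  item 4: 4
  item 5: 0
  item 6: 4
  item 7: 0
  item 8: 4 − 1 = 3
  item 9: 4 − 1 = 3
  item 10: 0
  item 11: 4 − 3 = 1
  item 12: 4 − 2 = 2
Total = 1 + 4 + 0 + 4 + 0 + 4 + 0 + 3 + 3 + 0 + 1 + 2 = 22

22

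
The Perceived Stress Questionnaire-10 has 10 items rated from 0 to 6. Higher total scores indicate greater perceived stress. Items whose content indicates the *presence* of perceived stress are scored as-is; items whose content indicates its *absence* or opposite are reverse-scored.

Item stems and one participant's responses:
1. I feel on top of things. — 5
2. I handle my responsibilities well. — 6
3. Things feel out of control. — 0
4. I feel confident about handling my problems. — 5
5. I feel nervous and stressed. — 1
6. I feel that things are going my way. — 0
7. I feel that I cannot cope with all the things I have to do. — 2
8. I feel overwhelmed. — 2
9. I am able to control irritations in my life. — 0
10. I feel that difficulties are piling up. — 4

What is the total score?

23

Items 1, 2, 4, 6, 9 describe the absence/opposite of perceived stress → reverse-score.
reverse-coded value = 6 − response.
  item 1: 6 − 5 = 1
  item 2: 6 − 6 = 0
  item 3: 0
  item 4: 6 − 5 = 1
  item 5: 1
  item 6: 6 − 0 = 6
  item 7: 2
  item 8: 2
  item 9: 6 − 0 = 6
  item 10: 4
Total = 1 + 0 + 0 + 1 + 1 + 6 + 2 + 2 + 6 + 4 = 23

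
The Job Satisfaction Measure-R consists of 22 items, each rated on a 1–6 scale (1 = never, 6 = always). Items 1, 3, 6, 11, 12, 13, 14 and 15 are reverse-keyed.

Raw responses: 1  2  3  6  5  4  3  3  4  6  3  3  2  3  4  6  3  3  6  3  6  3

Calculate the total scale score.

92

Raw sum = 82. Reverse-keyed items: 1, 3, 6, 11, 12, 13, 14, 15; their raw sum = 23.
Each reversal replaces raw with 7 − raw, changing the total by 7 − 2·raw per item.
Total = 82 + 8·7 − 2·23 = 82 + 56 − 46 = 92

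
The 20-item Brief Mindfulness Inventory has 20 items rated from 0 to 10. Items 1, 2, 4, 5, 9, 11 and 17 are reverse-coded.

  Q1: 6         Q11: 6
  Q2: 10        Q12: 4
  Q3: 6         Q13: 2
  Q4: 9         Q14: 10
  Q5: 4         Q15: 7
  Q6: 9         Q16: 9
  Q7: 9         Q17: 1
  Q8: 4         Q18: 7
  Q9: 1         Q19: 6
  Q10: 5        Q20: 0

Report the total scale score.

Reversing items 1, 2, 4, 5, 9, 11 and 17 with 10 − raw:
Total = (10−6) + (10−10) + 6 + (10−9) + (10−4) + 9 + 9 + 4 + (10−1) + 5 + (10−6) + 4 + 2 + 10 + 7 + 9 + (10−1) + 7 + 6 + 0
      = 4 + 0 + 6 + 1 + 6 + 9 + 9 + 4 + 9 + 5 + 4 + 4 + 2 + 10 + 7 + 9 + 9 + 7 + 6 + 0 = 111

111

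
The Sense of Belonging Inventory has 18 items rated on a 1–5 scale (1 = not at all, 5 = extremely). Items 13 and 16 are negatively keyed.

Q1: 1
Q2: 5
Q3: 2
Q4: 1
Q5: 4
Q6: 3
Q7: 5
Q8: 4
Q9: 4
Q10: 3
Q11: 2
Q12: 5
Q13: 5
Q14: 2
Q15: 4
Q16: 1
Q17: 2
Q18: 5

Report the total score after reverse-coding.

58

Apply reverse scoring (reversed = (1+5) − raw = 6 − raw):
  item 13: 6 − 5 = 1
  item 16: 6 − 1 = 5
After reverse-coding: 1, 5, 2, 1, 4, 3, 5, 4, 4, 3, 2, 5, 1, 2, 4, 5, 2, 5
Total = 1 + 5 + 2 + 1 + 4 + 3 + 5 + 4 + 4 + 3 + 2 + 5 + 1 + 2 + 4 + 5 + 2 + 5 = 58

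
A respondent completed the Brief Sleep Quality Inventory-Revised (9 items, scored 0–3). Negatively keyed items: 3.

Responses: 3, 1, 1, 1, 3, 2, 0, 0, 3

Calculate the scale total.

15

Raw sum = 14. Negatively keyed items: 3; their raw sum = 1.
Each reversal replaces raw with 3 − raw, changing the total by 3 − 2·raw per item.
Total = 14 + 1·3 − 2·1 = 14 + 3 − 2 = 15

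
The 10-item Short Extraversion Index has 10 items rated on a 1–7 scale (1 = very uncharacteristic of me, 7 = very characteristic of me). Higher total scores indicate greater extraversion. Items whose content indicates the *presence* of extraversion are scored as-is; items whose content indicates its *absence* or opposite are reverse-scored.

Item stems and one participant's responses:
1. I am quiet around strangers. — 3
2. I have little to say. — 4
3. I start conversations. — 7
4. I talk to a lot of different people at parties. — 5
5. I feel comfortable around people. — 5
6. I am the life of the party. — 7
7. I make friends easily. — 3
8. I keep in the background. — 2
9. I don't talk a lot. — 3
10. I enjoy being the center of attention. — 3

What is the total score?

Items 1, 2, 8, 9 describe the absence/opposite of extraversion → reverse-score.
on a 1–7 scale, reversed = 8 − raw.
  item 1: 8 − 3 = 5
  item 2: 8 − 4 = 4
  item 3: 7
  item 4: 5
  item 5: 5
  item 6: 7
  item 7: 3
  item 8: 8 − 2 = 6
  item 9: 8 − 3 = 5
  item 10: 3
Total = 5 + 4 + 7 + 5 + 5 + 7 + 3 + 6 + 5 + 3 = 50

50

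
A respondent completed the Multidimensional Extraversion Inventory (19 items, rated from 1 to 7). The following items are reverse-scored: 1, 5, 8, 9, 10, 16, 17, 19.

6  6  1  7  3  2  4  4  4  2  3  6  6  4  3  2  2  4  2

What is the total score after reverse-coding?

Reverse-coded items (reverse-coded value = 8 − response):
  item 1: 8 − 6 = 2
  item 5: 8 − 3 = 5
  item 8: 8 − 4 = 4
  item 9: 8 − 4 = 4
  item 10: 8 − 2 = 6
  item 16: 8 − 2 = 6
  item 17: 8 − 2 = 6
  item 19: 8 − 2 = 6
Scored items: 2, 6, 1, 7, 5, 2, 4, 4, 4, 6, 3, 6, 6, 4, 3, 6, 6, 4, 6
Total = 2 + 6 + 1 + 7 + 5 + 2 + 4 + 4 + 4 + 6 + 3 + 6 + 6 + 4 + 3 + 6 + 6 + 4 + 6 = 85

85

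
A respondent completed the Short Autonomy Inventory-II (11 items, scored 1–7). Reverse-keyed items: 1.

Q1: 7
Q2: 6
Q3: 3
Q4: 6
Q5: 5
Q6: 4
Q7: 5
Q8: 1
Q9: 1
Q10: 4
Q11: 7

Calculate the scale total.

Apply reverse scoring (reverse-coded value = 8 − response):
  item 1: 8 − 7 = 1
After reverse-coding: 1, 6, 3, 6, 5, 4, 5, 1, 1, 4, 7
Total = 1 + 6 + 3 + 6 + 5 + 4 + 5 + 1 + 1 + 4 + 7 = 43

43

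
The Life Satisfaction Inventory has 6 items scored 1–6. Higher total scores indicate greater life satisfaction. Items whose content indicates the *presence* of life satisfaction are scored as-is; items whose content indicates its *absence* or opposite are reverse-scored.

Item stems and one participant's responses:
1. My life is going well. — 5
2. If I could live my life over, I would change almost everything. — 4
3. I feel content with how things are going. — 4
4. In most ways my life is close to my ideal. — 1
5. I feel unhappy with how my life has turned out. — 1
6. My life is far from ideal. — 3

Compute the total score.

Items 2, 5, 6 describe the absence/opposite of life satisfaction → reverse-score.
on a 1–6 scale, reversed = 7 − raw.
  item 1: 5
  item 2: 7 − 4 = 3
  item 3: 4
  item 4: 1
  item 5: 7 − 1 = 6
  item 6: 7 − 3 = 4
Total = 5 + 3 + 4 + 1 + 6 + 4 = 23

23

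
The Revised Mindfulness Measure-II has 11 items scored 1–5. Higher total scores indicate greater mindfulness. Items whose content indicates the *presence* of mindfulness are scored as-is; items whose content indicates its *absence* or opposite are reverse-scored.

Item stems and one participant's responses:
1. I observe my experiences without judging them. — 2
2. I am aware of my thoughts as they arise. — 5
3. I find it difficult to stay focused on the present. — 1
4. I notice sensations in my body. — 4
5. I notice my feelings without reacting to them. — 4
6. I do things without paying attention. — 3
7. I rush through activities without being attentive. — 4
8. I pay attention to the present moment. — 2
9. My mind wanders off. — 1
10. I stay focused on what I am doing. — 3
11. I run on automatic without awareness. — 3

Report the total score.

38

Items 3, 6, 7, 9, 11 describe the absence/opposite of mindfulness → reverse-score.
reverse-coded value = 6 − response.
  item 1: 2
  item 2: 5
  item 3: 6 − 1 = 5
  item 4: 4
  item 5: 4
  item 6: 6 − 3 = 3
  item 7: 6 − 4 = 2
  item 8: 2
  item 9: 6 − 1 = 5
  item 10: 3
  item 11: 6 − 3 = 3
Total = 2 + 5 + 5 + 4 + 4 + 3 + 2 + 2 + 5 + 3 + 3 = 38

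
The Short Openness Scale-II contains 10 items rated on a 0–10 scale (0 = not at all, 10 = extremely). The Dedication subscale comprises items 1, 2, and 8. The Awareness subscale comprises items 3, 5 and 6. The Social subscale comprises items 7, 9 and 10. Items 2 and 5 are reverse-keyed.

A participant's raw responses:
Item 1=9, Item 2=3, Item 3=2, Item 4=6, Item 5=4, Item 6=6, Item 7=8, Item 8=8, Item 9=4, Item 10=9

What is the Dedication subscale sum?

Dedication items: 1, 2, 8.
Of these, item 2 is reverse-keyed; reverse-coded value = 10 − response.
  item 1: 9
  item 2: 10 − 3 = 7
  item 8: 8
Sum = 9 + 7 + 8 = 24

24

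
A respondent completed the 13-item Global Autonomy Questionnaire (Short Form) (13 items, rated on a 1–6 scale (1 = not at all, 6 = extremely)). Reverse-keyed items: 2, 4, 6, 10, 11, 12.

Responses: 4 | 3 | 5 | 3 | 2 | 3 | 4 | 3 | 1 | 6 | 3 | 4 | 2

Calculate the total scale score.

41

Raw sum = 43. Reverse-keyed items: 2, 4, 6, 10, 11, 12; their raw sum = 22.
Each reversal replaces raw with 7 − raw, changing the total by 7 − 2·raw per item.
Total = 43 + 6·7 − 2·22 = 43 + 42 − 44 = 41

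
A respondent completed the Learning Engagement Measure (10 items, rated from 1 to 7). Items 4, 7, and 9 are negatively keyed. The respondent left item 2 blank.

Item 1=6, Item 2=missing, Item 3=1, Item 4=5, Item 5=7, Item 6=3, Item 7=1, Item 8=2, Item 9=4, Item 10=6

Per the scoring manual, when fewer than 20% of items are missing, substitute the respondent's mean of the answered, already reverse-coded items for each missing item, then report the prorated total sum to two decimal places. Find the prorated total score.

Reverse-coded (reversed = (1+7) − raw = 8 − raw):
  item 4: 8 − 5 = 3
  item 7: 8 − 1 = 7
  item 9: 8 − 4 = 4
Completed scored items (9 of 10): 6, 1, 3, 7, 3, 7, 2, 4, 6; sum = 39.
Person mean = 39 / 9 ≈ 4.3333
Prorated total = (39 / 9) × 10 = 43.33 (to 2 dp)

43.33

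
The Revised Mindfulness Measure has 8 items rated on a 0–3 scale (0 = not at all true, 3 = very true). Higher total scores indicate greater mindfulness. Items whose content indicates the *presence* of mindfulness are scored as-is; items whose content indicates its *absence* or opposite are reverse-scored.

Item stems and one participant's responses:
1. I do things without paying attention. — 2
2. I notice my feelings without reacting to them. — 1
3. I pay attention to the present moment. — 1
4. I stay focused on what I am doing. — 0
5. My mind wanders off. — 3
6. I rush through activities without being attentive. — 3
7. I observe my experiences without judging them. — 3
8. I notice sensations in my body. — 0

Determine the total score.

6

Items 1, 5, 6 describe the absence/opposite of mindfulness → reverse-score.
reversed = (0+3) − raw = 3 − raw.
  item 1: 3 − 2 = 1
  item 2: 1
  item 3: 1
  item 4: 0
  item 5: 3 − 3 = 0
  item 6: 3 − 3 = 0
  item 7: 3
  item 8: 0
Total = 1 + 1 + 1 + 0 + 0 + 0 + 3 + 0 = 6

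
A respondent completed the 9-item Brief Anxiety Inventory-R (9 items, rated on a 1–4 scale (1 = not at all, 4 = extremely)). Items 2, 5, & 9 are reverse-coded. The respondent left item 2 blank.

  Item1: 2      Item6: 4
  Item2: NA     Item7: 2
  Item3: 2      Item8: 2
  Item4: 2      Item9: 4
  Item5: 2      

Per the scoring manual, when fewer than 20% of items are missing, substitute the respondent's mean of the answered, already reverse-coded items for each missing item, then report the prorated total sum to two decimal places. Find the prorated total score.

Reverse-coded (on a 1–4 scale, reversed = 5 − raw):
  item 5: 5 − 2 = 3
  item 9: 5 − 4 = 1
Completed scored items (8 of 9): 2, 2, 2, 3, 4, 2, 2, 1; sum = 18.
Person mean = 18 / 8 ≈ 2.2500
Prorated total = (18 / 8) × 9 = 20.25 (to 2 dp)

20.25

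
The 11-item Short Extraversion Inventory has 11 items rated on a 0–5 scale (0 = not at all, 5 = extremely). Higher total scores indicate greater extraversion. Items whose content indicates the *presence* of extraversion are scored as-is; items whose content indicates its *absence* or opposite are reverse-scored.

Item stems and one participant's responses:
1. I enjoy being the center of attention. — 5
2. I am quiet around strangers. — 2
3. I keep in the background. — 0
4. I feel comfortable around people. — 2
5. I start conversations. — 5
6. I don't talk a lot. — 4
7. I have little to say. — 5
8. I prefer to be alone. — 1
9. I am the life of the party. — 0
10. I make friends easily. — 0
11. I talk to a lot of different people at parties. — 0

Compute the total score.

Items 2, 3, 6, 7, 8 describe the absence/opposite of extraversion → reverse-score.
reverse-coded value = 5 − response.
  item 1: 5
  item 2: 5 − 2 = 3
  item 3: 5 − 0 = 5
  item 4: 2
  item 5: 5
  item 6: 5 − 4 = 1
  item 7: 5 − 5 = 0
  item 8: 5 − 1 = 4
  item 9: 0
  item 10: 0
  item 11: 0
Total = 5 + 3 + 5 + 2 + 5 + 1 + 0 + 4 + 0 + 0 + 0 = 25

25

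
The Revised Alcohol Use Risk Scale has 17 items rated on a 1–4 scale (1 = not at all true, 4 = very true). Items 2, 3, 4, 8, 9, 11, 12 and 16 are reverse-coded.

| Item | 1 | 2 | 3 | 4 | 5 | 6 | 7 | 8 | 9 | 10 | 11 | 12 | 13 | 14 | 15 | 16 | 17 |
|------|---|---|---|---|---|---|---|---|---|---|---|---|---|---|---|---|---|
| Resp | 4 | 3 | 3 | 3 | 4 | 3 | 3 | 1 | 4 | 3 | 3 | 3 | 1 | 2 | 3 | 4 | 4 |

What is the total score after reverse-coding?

Raw sum = 51. Reverse-coded items: 2, 3, 4, 8, 9, 11, 12, 16; their raw sum = 24.
Each reversal replaces raw with 5 − raw, changing the total by 5 − 2·raw per item.
Total = 51 + 8·5 − 2·24 = 51 + 40 − 48 = 43

43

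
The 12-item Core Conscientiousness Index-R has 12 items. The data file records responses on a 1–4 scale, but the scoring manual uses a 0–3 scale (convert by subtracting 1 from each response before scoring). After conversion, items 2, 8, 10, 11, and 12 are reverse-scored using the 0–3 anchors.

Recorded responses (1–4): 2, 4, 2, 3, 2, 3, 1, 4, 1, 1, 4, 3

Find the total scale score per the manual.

Convert to 0–3: 1, 3, 1, 2, 1, 2, 0, 3, 0, 0, 3, 2
Reverse-coded (reversed = (0+3) − raw = 3 − raw):
  item 2: 3 − 3 = 0
  item 8: 3 − 3 = 0
  item 10: 3 − 0 = 3
  item 11: 3 − 3 = 0
  item 12: 3 − 2 = 1
Scored: 1, 0, 1, 2, 1, 2, 0, 0, 0, 3, 0, 1
Total = 11

11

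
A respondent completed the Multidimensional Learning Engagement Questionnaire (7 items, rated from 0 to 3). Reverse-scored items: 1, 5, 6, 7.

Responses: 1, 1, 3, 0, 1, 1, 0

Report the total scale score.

13

Apply reverse scoring (on a 0–3 scale, reversed = 3 − raw):
  item 1: 3 − 1 = 2
  item 5: 3 − 1 = 2
  item 6: 3 − 1 = 2
  item 7: 3 − 0 = 3
After reverse-coding: 2, 1, 3, 0, 2, 2, 3
Total = 2 + 1 + 3 + 0 + 2 + 2 + 3 = 13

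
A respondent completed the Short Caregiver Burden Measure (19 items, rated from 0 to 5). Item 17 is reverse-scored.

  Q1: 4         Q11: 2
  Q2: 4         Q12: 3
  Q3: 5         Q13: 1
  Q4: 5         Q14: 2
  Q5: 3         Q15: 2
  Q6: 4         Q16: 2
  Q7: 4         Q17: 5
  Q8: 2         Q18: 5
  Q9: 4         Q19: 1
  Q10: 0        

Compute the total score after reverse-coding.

53

Reverse-coded items (on a 0–5 scale, reversed = 5 − raw):
  item 17: 5 − 5 = 0
Scored items: 4, 4, 5, 5, 3, 4, 4, 2, 4, 0, 2, 3, 1, 2, 2, 2, 0, 5, 1
Total = 4 + 4 + 5 + 5 + 3 + 4 + 4 + 2 + 4 + 0 + 2 + 3 + 1 + 2 + 2 + 2 + 0 + 5 + 1 = 53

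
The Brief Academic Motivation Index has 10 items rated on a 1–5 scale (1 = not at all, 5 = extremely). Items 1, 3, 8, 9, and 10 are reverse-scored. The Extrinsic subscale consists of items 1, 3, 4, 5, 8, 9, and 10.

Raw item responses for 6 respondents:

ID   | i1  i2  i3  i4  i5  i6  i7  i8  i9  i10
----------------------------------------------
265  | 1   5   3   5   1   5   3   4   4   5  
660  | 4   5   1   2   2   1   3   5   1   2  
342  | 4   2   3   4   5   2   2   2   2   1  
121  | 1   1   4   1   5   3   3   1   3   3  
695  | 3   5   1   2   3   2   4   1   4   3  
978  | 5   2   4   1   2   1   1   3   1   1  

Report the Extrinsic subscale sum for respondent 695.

23

Respondent 695 raw: 3, 5, 1, 2, 3, 2, 4, 1, 4, 3.
Extrinsic items: 1, 3, 4, 5, 8, 9, 10.
Reverse-coded (reversed = (1+5) − raw = 6 − raw):
  item 1: 6 − 3 = 3
  item 3: 6 − 1 = 5
  item 4: 2
  item 5: 3
  item 8: 6 − 1 = 5
  item 9: 6 − 4 = 2
  item 10: 6 − 3 = 3
Sum = 3 + 5 + 2 + 3 + 5 + 2 + 3 = 23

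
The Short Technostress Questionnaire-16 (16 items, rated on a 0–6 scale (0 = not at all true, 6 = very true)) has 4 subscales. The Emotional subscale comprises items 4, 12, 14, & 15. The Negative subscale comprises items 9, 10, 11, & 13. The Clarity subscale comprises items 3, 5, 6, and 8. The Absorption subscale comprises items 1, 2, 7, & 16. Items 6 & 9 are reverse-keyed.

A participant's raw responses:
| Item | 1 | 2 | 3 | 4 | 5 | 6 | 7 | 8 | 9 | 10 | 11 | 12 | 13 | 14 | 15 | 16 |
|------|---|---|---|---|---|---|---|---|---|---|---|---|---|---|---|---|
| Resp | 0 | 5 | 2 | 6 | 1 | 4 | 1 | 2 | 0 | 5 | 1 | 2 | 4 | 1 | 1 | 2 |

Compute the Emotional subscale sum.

10

Emotional items: 4, 12, 14, 15.
  item 4: 6
  item 12: 2
  item 14: 1
  item 15: 1
Sum = 6 + 2 + 1 + 1 = 10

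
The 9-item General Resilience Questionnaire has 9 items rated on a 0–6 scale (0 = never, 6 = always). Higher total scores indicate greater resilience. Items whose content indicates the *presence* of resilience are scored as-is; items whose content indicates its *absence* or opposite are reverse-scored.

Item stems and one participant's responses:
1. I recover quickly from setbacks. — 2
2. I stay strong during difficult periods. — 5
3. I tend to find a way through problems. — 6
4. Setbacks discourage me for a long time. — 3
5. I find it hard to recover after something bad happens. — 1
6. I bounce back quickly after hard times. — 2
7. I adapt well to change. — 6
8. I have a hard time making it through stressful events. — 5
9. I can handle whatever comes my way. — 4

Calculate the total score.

Items 4, 5, 8 describe the absence/opposite of resilience → reverse-score.
on a 0–6 scale, reversed = 6 − raw.
  item 1: 2
  item 2: 5
  item 3: 6
  item 4: 6 − 3 = 3
  item 5: 6 − 1 = 5
  item 6: 2
  item 7: 6
  item 8: 6 − 5 = 1
  item 9: 4
Total = 2 + 5 + 6 + 3 + 5 + 2 + 6 + 1 + 4 = 34

34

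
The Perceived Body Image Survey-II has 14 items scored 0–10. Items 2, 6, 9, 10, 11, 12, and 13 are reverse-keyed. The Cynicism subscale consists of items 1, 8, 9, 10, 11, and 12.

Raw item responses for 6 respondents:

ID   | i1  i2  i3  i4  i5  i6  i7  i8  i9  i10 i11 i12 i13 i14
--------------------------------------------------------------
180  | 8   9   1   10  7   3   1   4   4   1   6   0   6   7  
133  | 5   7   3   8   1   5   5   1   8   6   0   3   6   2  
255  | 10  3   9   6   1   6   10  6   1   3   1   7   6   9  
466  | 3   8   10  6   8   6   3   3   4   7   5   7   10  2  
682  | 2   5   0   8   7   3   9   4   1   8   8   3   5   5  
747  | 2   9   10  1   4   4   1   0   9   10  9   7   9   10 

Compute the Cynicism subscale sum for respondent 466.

23

Respondent 466 raw: 3, 8, 10, 6, 8, 6, 3, 3, 4, 7, 5, 7, 10, 2.
Cynicism items: 1, 8, 9, 10, 11, 12.
Reverse-coded (reverse-coded value = 10 − response):
  item 1: 3
  item 8: 3
  item 9: 10 − 4 = 6
  item 10: 10 − 7 = 3
  item 11: 10 − 5 = 5
  item 12: 10 − 7 = 3
Sum = 3 + 3 + 6 + 3 + 5 + 3 = 23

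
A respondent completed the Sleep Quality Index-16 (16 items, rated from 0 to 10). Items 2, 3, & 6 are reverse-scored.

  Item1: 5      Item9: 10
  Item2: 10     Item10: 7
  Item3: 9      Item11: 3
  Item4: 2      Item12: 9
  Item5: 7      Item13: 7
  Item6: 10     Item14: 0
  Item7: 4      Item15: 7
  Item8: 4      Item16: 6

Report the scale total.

Raw sum = 100. Reverse-scored items: 2, 3, 6; their raw sum = 29.
Each reversal replaces raw with 10 − raw, changing the total by 10 − 2·raw per item.
Total = 100 + 3·10 − 2·29 = 100 + 30 − 58 = 72

72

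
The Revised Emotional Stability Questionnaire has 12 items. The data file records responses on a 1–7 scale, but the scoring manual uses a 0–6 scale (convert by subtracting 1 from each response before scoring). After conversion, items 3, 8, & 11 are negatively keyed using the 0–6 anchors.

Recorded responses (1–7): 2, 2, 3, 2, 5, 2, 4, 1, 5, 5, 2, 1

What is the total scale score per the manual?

34

Convert to 0–6: 1, 1, 2, 1, 4, 1, 3, 0, 4, 4, 1, 0
Reverse-coded (on a 0–6 scale, reversed = 6 − raw):
  item 3: 6 − 2 = 4
  item 8: 6 − 0 = 6
  item 11: 6 − 1 = 5
Scored: 1, 1, 4, 1, 4, 1, 3, 6, 4, 4, 5, 0
Total = 34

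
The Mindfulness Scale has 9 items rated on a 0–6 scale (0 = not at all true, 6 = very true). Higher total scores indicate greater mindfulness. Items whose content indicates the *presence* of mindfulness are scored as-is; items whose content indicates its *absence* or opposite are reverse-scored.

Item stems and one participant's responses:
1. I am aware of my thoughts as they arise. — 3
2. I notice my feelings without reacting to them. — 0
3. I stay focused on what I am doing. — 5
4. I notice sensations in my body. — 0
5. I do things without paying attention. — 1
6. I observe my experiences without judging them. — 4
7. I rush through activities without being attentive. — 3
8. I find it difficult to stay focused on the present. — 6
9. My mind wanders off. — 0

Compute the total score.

26

Items 5, 7, 8, 9 describe the absence/opposite of mindfulness → reverse-score.
on a 0–6 scale, reversed = 6 − raw.
  item 1: 3
  item 2: 0
  item 3: 5
  item 4: 0
  item 5: 6 − 1 = 5
  item 6: 4
  item 7: 6 − 3 = 3
  item 8: 6 − 6 = 0
  item 9: 6 − 0 = 6
Total = 3 + 0 + 5 + 0 + 5 + 4 + 3 + 0 + 6 = 26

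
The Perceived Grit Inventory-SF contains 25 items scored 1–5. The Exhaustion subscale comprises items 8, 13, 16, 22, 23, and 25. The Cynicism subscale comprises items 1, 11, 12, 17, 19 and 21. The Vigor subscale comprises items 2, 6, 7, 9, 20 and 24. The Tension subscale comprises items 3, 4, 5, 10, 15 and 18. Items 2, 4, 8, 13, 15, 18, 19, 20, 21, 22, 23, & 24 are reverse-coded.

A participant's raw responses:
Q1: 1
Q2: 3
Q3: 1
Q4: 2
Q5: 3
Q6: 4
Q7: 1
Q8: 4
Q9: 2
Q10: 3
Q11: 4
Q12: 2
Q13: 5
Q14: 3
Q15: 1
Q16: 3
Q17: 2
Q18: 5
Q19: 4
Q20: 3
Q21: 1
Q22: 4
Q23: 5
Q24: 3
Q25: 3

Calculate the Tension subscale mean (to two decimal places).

2.83

Tension items: 3, 4, 5, 10, 15, 18.
Of these, items 4, 15, & 18 are reverse-coded; reverse-coded value = 6 − response.
  item 3: 1
  item 4: 6 − 2 = 4
  item 5: 3
  item 10: 3
  item 15: 6 − 1 = 5
  item 18: 6 − 5 = 1
Sum = 1 + 4 + 3 + 3 + 5 + 1 = 17
Mean = 17 / 6 = 2.83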